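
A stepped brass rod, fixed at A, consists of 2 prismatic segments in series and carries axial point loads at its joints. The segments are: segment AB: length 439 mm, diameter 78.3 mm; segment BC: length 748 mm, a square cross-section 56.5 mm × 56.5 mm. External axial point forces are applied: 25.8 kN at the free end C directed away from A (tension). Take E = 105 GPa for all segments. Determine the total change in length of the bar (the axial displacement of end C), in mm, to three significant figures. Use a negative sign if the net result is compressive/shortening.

Internal axial forces (sectioning from the free end, tension +): N_BC = 25.8 kN, N_AB = 25.8 kN.
A_AB = 4815 mm².
A_BC = 3192 mm².
δ_AB = 25800·439/(4815·105000) = 0.0224 mm
δ_BC = 25800·748/(3192·105000) = 0.05758 mm
δ = Σδ_i = 0.07998 mm.

0.0800 mm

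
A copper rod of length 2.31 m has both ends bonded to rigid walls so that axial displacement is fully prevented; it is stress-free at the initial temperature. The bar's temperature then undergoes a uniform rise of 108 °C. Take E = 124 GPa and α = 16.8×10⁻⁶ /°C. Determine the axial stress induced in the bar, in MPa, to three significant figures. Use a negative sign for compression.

Free thermal expansion αLΔT = 16.8e-6 · 2310 · 108 = 4.191 mm.
The walls impose strain ε = −(4.191)/2310 = -1.8144e-03; σ = Eε = 124000 · -1.8144e-03 = -225 MPa.

-225 MPa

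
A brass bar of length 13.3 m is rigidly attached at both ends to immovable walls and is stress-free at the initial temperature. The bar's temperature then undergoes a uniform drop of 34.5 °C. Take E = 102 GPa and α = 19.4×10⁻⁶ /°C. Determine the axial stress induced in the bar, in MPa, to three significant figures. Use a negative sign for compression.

68.3 MPa

Free thermal expansion αLΔT = 19.4e-6 · 13300 · -34.5 = -8.902 mm.
The walls impose strain ε = −(-8.902)/13300 = 6.6930e-04; σ = Eε = 102000 · 6.6930e-04 = 68.27 MPa.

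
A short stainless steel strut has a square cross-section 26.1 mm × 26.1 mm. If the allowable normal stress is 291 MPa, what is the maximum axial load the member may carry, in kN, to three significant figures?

A = 681.2 mm².
P_max = σ_allow · A = 291 · 681.2 = 198200 N = 198.2 kN.

198 kN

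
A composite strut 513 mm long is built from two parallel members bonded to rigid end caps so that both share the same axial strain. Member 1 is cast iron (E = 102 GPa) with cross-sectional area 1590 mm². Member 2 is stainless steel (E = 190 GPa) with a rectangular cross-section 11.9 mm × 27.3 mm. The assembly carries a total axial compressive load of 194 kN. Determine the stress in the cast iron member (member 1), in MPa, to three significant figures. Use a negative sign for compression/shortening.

-88.4 MPa

A_2 = 324.9 mm².
Equal strain + equilibrium ⇒ each member carries load in proportion to AE: A₁E₁ = 162200000 N, A₂E₂ = 61730000 N, ΣAE = 223900000 N.
σ₁ = P·E₁/ΣAE = -194000·102000/223900000 = -88.38 MPa.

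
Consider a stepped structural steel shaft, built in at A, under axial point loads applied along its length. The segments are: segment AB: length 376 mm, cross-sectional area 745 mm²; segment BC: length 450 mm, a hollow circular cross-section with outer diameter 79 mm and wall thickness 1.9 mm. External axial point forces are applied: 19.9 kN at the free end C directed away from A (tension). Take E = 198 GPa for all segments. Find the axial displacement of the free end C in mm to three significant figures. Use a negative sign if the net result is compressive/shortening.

Internal axial forces (sectioning from the free end, tension +): N_BC = 19.9 kN, N_AB = 19.9 kN.
A_BC = 460.2 mm².
δ_AB = 19900·376/(745·198000) = 0.05072 mm
δ_BC = 19900·450/(460.2·198000) = 0.09827 mm
δ = Σδ_i = 0.149 mm.

0.149 mm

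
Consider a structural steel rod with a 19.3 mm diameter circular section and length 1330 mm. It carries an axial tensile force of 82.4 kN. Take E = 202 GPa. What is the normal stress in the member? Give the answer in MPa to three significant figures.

282 MPa

A = 292.6 mm².
σ = N/A = 82400/292.6 = 281.7 MPa.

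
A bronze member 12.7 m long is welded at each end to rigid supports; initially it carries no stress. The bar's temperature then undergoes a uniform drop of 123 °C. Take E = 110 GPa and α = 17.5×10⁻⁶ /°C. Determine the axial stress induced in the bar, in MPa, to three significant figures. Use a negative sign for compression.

237 MPa

Free thermal expansion αLΔT = 17.5e-6 · 12700 · -123 = -27.34 mm.
The walls impose strain ε = −(-27.34)/12700 = 2.1525e-03; σ = Eε = 110000 · 2.1525e-03 = 236.8 MPa.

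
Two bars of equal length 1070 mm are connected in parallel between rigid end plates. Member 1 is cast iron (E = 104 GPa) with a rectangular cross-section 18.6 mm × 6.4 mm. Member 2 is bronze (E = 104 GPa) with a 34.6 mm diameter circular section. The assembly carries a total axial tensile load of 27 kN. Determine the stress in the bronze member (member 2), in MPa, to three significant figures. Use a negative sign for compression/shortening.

A_1 = 119 mm².
A_2 = 940.2 mm².
Equal strain + equilibrium ⇒ each member carries load in proportion to AE: A₁E₁ = 12380000 N, A₂E₂ = 97790000 N, ΣAE = 110200000 N.
σ₂ = P·E₂/ΣAE = 27000·104000/110200000 = 25.49 MPa.

25.5 MPa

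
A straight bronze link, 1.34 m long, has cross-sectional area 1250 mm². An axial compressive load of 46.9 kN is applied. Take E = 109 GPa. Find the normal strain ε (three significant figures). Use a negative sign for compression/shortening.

σ = N/A = -37.52 MPa; ε = σ/E = -37.52/109000 = -3.442e-04.

-3.44e-04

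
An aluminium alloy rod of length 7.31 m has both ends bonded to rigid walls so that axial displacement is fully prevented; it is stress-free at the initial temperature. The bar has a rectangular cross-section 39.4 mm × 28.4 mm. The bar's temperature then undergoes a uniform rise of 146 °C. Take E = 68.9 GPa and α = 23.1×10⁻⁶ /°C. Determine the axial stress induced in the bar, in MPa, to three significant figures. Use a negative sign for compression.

Free thermal expansion αLΔT = 23.1e-6 · 7310 · 146 = 24.65 mm.
The walls impose strain ε = −(24.65)/7310 = -3.3726e-03; σ = Eε = 68900 · -3.3726e-03 = -232.4 MPa.

-232 MPa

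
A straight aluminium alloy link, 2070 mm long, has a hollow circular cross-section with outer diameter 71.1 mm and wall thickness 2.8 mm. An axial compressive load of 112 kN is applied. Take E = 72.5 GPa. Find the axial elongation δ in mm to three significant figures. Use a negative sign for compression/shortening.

-5.32 mm

A = 600.8 mm².
δ_mech = NL/(AE) = -112000·2070/(600.8·72500) = -5.323 mm.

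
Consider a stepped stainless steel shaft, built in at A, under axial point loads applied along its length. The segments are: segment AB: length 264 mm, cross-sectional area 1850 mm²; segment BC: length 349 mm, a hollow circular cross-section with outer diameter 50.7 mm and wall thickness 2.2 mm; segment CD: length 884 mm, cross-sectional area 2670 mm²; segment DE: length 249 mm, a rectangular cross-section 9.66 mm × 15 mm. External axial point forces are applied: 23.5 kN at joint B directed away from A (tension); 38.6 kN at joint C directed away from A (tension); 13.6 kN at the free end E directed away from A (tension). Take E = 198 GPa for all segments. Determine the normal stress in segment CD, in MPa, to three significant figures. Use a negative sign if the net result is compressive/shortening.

Internal axial forces (sectioning from the free end, tension +): N_DE = 13.6 kN, N_CD = 13.6 kN, N_BC = 52.2 kN, N_AB = 75.7 kN.
σ_CD = N_CD/A_CD = 13600/2670 = 5.094 MPa.

5.09 MPa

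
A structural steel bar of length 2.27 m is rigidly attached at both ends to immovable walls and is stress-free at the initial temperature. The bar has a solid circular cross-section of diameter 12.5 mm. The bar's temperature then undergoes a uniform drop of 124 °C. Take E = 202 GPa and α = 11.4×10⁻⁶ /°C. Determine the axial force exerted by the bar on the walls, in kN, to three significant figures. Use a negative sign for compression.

Free thermal expansion αLΔT = 11.4e-6 · 2270 · -124 = -3.209 mm.
The walls impose strain ε = −(-3.209)/2270 = 1.4136e-03; σ = Eε = 202000 · 1.4136e-03 = 285.5 MPa.
Wall reaction R = σ·A = 285.5·122.7 = 35040 N = 35.04 kN.

35.0 kN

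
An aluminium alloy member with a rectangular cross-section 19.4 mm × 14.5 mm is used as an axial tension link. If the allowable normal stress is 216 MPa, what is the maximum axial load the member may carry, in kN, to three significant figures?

60.8 kN

A = 281.3 mm².
P_max = σ_allow · A = 216 · 281.3 = 60760 N = 60.76 kN.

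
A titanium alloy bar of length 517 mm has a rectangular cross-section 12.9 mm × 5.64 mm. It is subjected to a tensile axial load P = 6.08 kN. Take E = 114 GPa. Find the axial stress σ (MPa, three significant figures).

83.6 MPa

A = 72.76 mm².
σ = N/A = 6080/72.76 = 83.57 MPa.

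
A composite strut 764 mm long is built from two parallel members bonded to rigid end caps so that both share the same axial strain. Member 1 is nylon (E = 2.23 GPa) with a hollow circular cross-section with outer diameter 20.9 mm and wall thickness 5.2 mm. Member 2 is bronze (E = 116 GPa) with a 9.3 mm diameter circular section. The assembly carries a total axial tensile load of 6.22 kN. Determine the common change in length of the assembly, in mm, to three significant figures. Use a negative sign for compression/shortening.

0.562 mm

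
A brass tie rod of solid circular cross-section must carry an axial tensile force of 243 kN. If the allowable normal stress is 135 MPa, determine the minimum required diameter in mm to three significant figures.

47.9 mm

Required area A ≥ P/σ_allow = 243000/135 = 1800 mm².
For a solid circular section, d ≥ √(4A/π) = 47.87 mm.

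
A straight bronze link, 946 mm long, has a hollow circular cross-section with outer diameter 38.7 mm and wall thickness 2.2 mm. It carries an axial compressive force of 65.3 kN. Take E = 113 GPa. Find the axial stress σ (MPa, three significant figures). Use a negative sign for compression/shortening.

-259 MPa

A = 252.3 mm².
σ = N/A = -65300/252.3 = -258.8 MPa.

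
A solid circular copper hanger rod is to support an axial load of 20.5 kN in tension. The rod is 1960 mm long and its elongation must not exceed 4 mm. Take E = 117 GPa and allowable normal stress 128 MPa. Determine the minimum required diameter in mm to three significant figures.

Required area A ≥ P/σ_allow = 20500/128 = 160.2 mm².
For a solid circular section, d ≥ √(4A/π) = 14.28 mm.
Elongation limit: A ≥ PL/(Eδ_allow) = 20500·1960/(117000·4) = 85.85 mm² ⇒ d ≥ 10.46 mm.
The stress limit governs.

14.3 mm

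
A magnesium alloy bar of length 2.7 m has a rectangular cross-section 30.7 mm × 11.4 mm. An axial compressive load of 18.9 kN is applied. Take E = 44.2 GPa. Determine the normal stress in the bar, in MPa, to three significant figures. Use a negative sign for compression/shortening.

A = 350 mm².
σ = N/A = -18900/350 = -54 MPa.

-54.0 MPa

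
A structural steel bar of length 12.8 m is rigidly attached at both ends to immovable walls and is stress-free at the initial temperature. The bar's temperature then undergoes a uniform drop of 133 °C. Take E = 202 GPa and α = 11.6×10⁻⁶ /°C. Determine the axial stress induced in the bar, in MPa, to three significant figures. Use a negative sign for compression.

312 MPa

Free thermal expansion αLΔT = 11.6e-6 · 12800 · -133 = -19.75 mm.
The walls impose strain ε = −(-19.75)/12800 = 1.5428e-03; σ = Eε = 202000 · 1.5428e-03 = 311.6 MPa.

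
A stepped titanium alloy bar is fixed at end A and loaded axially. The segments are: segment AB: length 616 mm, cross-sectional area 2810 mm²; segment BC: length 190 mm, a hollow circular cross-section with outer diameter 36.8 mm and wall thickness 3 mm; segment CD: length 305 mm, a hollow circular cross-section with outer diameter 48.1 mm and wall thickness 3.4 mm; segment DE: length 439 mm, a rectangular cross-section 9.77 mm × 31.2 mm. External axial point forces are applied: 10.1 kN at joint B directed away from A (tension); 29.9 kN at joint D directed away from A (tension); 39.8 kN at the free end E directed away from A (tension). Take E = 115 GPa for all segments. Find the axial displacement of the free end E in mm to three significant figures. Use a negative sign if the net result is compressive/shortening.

1.40 mm

Internal axial forces (sectioning from the free end, tension +): N_DE = 39.8 kN, N_CD = 69.7 kN, N_BC = 69.7 kN, N_AB = 79.8 kN.
A_BC = 318.6 mm².
A_CD = 477.5 mm².
A_DE = 304.8 mm².
δ_AB = 79800·616/(2810·115000) = 0.1521 mm
δ_BC = 69700·190/(318.6·115000) = 0.3615 mm
δ_CD = 69700·305/(477.5·115000) = 0.3872 mm
δ_DE = 39800·439/(304.8·115000) = 0.4984 mm
δ = Σδ_i = 1.399 mm.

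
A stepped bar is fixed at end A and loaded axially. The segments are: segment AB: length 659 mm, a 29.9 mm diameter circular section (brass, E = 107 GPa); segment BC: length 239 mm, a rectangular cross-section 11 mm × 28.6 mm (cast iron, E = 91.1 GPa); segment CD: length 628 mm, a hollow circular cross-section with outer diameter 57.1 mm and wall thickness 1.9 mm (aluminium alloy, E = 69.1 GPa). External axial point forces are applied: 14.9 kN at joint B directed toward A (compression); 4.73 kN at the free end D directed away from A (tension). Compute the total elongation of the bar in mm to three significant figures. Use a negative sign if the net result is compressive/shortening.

0.0807 mm

Internal axial forces (sectioning from the free end, tension +): N_CD = 4.73 kN, N_BC = 4.73 kN, N_AB = -10.17 kN.
A_AB = 702.2 mm².
A_BC = 314.6 mm².
A_CD = 329.5 mm².
δ_AB = -10170·659/(702.2·107000) = -0.08921 mm
δ_BC = 4730·239/(314.6·91100) = 0.03944 mm
δ_CD = 4730·628/(329.5·69100) = 0.1305 mm
δ = Σδ_i = 0.08071 mm.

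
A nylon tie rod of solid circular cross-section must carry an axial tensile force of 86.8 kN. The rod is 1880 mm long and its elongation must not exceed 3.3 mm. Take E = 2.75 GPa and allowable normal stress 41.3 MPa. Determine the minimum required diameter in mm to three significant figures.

151 mm

Required area A ≥ P/σ_allow = 86800/41.3 = 2102 mm².
For a solid circular section, d ≥ √(4A/π) = 51.73 mm.
Elongation limit: A ≥ PL/(Eδ_allow) = 86800·1880/(2750·3.3) = 17980 mm² ⇒ d ≥ 151.3 mm.
The elongation limit governs.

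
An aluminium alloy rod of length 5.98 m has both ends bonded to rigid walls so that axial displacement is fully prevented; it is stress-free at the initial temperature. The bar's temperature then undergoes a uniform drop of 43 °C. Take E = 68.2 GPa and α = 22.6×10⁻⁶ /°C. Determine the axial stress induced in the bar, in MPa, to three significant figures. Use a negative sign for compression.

66.3 MPa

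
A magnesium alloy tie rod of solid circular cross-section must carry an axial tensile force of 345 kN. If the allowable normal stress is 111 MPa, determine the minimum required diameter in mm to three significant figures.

Required area A ≥ P/σ_allow = 345000/111 = 3108 mm².
For a solid circular section, d ≥ √(4A/π) = 62.91 mm.

62.9 mm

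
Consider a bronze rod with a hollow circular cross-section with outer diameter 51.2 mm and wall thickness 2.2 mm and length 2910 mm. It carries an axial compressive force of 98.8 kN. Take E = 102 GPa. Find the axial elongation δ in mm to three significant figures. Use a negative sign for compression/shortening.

-8.32 mm

A = 338.7 mm².
δ_mech = NL/(AE) = -98800·2910/(338.7·102000) = -8.323 mm.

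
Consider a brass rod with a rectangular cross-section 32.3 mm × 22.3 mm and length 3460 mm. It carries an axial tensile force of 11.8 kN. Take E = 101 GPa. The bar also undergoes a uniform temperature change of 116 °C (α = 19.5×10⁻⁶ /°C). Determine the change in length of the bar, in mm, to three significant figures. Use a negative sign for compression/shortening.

8.39 mm

A = 720.3 mm².
δ_mech = NL/(AE) = 11800·3460/(720.3·101000) = 0.5612 mm.
δ_thermal = αLΔT = 19.5e-6·3460·116 = 7.827 mm.
δ = δ_mech + δ_thermal = 8.388 mm.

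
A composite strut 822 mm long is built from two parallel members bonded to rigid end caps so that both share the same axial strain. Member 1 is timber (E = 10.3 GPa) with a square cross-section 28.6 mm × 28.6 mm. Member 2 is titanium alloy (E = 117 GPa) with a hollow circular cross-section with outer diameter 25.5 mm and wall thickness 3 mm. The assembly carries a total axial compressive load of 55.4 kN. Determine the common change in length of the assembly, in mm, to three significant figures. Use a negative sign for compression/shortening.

-1.37 mm

A_1 = 818 mm².
A_2 = 212.1 mm².
Equal strain + equilibrium ⇒ each member carries load in proportion to AE: A₁E₁ = 8425000 N, A₂E₂ = 24810000 N, ΣAE = 33240000 N.
δ = PL/ΣAE = -55400·822/33240000 = -1.37 mm.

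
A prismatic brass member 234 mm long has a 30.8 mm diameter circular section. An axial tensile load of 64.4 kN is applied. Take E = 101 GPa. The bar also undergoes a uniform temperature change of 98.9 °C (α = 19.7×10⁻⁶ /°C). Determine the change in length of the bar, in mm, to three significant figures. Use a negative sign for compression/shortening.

A = 745.1 mm².
δ_mech = NL/(AE) = 64400·234/(745.1·101000) = 0.2003 mm.
δ_thermal = αLΔT = 19.7e-6·234·98.9 = 0.4559 mm.
δ = δ_mech + δ_thermal = 0.6562 mm.

0.656 mm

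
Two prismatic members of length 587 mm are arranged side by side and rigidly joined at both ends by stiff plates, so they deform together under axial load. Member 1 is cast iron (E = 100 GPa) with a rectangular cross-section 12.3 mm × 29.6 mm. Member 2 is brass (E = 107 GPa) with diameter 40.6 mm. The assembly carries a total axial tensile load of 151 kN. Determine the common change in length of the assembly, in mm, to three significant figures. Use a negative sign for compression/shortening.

A_1 = 364.1 mm².
A_2 = 1295 mm².
Equal strain + equilibrium ⇒ each member carries load in proportion to AE: A₁E₁ = 36410000 N, A₂E₂ = 138500000 N, ΣAE = 174900000 N.
δ = PL/ΣAE = 151000·587/174900000 = 0.5067 mm.

0.507 mm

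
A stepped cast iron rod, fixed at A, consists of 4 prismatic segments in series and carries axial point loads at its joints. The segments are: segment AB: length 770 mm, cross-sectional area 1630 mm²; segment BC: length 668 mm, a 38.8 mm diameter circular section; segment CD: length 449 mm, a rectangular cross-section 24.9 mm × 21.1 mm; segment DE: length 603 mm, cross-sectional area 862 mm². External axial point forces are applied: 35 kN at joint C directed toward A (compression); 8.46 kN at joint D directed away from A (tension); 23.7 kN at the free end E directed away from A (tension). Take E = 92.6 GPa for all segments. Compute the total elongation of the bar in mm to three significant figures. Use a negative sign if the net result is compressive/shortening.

Internal axial forces (sectioning from the free end, tension +): N_DE = 23.7 kN, N_CD = 32.16 kN, N_BC = -2.84 kN, N_AB = -2.84 kN.
A_BC = 1182 mm².
A_CD = 525.4 mm².
δ_AB = -2840·770/(1630·92600) = -0.01449 mm
δ_BC = -2840·668/(1182·92600) = -0.01733 mm
δ_CD = 32160·449/(525.4·92600) = 0.2968 mm
δ_DE = 23700·603/(862·92600) = 0.179 mm
δ = Σδ_i = 0.444 mm.

0.444 mm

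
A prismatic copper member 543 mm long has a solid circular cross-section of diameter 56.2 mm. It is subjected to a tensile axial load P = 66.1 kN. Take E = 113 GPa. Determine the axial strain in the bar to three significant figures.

2.36e-04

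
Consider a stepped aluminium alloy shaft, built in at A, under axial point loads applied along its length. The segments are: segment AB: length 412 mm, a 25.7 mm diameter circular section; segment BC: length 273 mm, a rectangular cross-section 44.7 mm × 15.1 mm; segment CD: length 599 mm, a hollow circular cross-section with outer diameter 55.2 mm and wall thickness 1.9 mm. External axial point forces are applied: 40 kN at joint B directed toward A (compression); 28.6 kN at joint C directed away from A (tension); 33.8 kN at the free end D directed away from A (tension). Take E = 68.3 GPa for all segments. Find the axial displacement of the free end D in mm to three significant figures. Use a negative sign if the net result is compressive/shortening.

1.56 mm

Internal axial forces (sectioning from the free end, tension +): N_CD = 33.8 kN, N_BC = 62.4 kN, N_AB = 22.4 kN.
A_AB = 518.7 mm².
A_BC = 675 mm².
A_CD = 318.1 mm².
δ_AB = 22400·412/(518.7·68300) = 0.2605 mm
δ_BC = 62400·273/(675·68300) = 0.3695 mm
δ_CD = 33800·599/(318.1·68300) = 0.9317 mm
δ = Σδ_i = 1.562 mm.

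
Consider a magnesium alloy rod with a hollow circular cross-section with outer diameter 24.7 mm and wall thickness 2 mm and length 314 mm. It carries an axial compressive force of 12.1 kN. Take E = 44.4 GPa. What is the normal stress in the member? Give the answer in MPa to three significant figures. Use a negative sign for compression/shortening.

A = 142.6 mm².
σ = N/A = -12100/142.6 = -84.84 MPa.

-84.8 MPa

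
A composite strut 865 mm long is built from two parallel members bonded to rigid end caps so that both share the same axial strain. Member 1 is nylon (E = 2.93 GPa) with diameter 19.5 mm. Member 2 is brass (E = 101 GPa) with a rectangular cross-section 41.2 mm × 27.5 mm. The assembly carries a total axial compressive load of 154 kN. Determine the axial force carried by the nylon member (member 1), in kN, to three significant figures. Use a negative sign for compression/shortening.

-1.17 kN

A_1 = 298.6 mm².
A_2 = 1133 mm².
Equal strain + equilibrium ⇒ each member carries load in proportion to AE: A₁E₁ = 875000 N, A₂E₂ = 114400000 N, ΣAE = 115300000 N.
F₁ = P·A₁E₁/ΣAE = -154000·875000/115300000 = -1169 N.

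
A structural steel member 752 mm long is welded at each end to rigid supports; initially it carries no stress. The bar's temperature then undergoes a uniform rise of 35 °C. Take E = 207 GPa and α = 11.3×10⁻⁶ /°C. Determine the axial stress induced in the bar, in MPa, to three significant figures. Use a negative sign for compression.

-81.9 MPa

Free thermal expansion αLΔT = 11.3e-6 · 752 · 35 = 0.2974 mm.
The walls impose strain ε = −(0.2974)/752 = -3.9550e-04; σ = Eε = 207000 · -3.9550e-04 = -81.87 MPa.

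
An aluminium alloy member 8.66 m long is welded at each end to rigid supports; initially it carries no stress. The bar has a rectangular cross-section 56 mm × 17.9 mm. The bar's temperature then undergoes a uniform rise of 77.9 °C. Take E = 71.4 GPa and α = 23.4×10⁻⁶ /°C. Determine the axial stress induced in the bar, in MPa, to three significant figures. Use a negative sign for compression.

-130 MPa

Free thermal expansion αLΔT = 23.4e-6 · 8660 · 77.9 = 15.79 mm.
The walls impose strain ε = −(15.79)/8660 = -1.8229e-03; σ = Eε = 71400 · -1.8229e-03 = -130.2 MPa.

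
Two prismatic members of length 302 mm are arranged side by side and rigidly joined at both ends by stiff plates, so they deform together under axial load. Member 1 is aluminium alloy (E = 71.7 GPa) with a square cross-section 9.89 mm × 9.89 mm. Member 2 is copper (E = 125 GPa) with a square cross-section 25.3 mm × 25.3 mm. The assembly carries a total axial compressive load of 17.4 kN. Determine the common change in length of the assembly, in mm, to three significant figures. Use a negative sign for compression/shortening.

-0.0604 mm

A_1 = 97.81 mm².
A_2 = 640.1 mm².
Equal strain + equilibrium ⇒ each member carries load in proportion to AE: A₁E₁ = 7013000 N, A₂E₂ = 80010000 N, ΣAE = 87020000 N.
δ = PL/ΣAE = -17400·302/87020000 = -0.06038 mm.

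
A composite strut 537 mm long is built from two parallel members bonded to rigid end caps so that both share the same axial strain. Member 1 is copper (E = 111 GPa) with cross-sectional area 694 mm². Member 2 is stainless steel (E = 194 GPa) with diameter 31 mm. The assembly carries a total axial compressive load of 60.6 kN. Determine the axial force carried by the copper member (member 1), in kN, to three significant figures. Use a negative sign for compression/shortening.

-20.9 kN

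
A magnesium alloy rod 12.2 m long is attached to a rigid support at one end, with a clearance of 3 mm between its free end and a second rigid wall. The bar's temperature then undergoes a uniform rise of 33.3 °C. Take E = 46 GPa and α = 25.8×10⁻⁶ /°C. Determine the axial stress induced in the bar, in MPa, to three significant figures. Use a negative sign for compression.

-28.2 MPa

Free thermal expansion αLΔT = 25.8e-6 · 12200 · 33.3 = 10.48 mm.
The walls engage after the gap closes; constrained expansion = 10.48 − 3 = 7.482 mm.
The walls impose strain ε = −(7.482)/12200 = -6.1324e-04; σ = Eε = 46000 · -6.1324e-04 = -28.21 MPa.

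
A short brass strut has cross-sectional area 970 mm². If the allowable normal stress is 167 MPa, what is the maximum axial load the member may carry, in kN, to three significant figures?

162 kN

P_max = σ_allow · A = 167 · 970 = 162000 N = 162 kN.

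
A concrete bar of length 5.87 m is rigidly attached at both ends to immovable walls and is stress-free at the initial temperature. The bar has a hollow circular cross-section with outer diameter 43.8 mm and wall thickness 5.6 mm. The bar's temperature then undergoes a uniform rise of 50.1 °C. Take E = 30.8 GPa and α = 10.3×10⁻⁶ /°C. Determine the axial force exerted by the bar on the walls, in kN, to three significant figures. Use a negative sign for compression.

Free thermal expansion αLΔT = 10.3e-6 · 5870 · 50.1 = 3.029 mm.
The walls impose strain ε = −(3.029)/5870 = -5.1603e-04; σ = Eε = 30800 · -5.1603e-04 = -15.89 MPa.
Wall reaction R = σ·A = -15.89·672 = -10680 N = -10.68 kN.

-10.7 kN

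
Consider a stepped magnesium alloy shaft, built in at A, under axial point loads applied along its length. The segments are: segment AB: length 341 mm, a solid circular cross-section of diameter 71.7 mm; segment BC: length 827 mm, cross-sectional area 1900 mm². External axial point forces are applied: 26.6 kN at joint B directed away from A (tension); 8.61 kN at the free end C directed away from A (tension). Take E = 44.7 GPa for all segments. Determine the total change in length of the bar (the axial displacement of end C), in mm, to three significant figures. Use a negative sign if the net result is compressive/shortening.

0.150 mm

Internal axial forces (sectioning from the free end, tension +): N_BC = 8.61 kN, N_AB = 35.21 kN.
A_AB = 4038 mm².
δ_AB = 35210·341/(4038·44700) = 0.06652 mm
δ_BC = 8610·827/(1900·44700) = 0.08384 mm
δ = Σδ_i = 0.1504 mm.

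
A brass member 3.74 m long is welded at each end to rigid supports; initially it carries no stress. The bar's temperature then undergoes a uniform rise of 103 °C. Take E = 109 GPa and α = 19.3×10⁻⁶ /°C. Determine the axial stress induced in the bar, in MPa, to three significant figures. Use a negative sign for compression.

Free thermal expansion αLΔT = 19.3e-6 · 3740 · 103 = 7.435 mm.
The walls impose strain ε = −(7.435)/3740 = -1.9879e-03; σ = Eε = 109000 · -1.9879e-03 = -216.7 MPa.

-217 MPa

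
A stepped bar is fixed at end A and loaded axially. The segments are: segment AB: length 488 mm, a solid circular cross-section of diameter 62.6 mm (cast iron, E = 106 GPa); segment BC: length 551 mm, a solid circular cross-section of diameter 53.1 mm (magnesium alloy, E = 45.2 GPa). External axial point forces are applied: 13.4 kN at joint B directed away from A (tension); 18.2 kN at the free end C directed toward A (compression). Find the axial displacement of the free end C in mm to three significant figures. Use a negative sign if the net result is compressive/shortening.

Internal axial forces (sectioning from the free end, tension +): N_BC = -18.2 kN, N_AB = -4.8 kN.
A_AB = 3078 mm².
A_BC = 2215 mm².
δ_AB = -4800·488/(3078·106000) = -0.00718 mm
δ_BC = -18200·551/(2215·45200) = -0.1002 mm
δ = Σδ_i = -0.1074 mm.

-0.107 mm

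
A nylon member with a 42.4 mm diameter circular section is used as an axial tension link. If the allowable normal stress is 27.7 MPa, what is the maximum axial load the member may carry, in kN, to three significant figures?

A = 1412 mm².
P_max = σ_allow · A = 27.7 · 1412 = 39110 N = 39.11 kN.

39.1 kN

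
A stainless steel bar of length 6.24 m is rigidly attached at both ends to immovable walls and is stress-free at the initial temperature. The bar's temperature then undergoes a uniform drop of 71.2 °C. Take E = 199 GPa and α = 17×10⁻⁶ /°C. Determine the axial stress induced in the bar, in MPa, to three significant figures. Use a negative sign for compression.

241 MPa

Free thermal expansion αLΔT = 17e-6 · 6240 · -71.2 = -7.553 mm.
The walls impose strain ε = −(-7.553)/6240 = 1.2104e-03; σ = Eε = 199000 · 1.2104e-03 = 240.9 MPa.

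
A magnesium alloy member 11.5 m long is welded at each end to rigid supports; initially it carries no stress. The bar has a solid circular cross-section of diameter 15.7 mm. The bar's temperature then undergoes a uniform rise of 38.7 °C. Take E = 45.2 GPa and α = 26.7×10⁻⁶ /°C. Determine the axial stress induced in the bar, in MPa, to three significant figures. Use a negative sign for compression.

-46.7 MPa

Free thermal expansion αLΔT = 26.7e-6 · 11500 · 38.7 = 11.88 mm.
The walls impose strain ε = −(11.88)/11500 = -1.0333e-03; σ = Eε = 45200 · -1.0333e-03 = -46.7 MPa.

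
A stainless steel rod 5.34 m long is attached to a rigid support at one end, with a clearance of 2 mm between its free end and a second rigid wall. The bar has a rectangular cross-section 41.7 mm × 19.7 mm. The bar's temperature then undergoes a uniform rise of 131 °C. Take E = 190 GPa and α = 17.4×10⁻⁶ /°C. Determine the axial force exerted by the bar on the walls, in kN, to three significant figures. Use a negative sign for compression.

-297 kN

Free thermal expansion αLΔT = 17.4e-6 · 5340 · 131 = 12.17 mm.
The walls engage after the gap closes; constrained expansion = 12.17 − 2 = 10.17 mm.
The walls impose strain ε = −(10.17)/5340 = -1.9049e-03; σ = Eε = 190000 · -1.9049e-03 = -361.9 MPa.
Wall reaction R = σ·A = -361.9·821.5 = -297300 N = -297.3 kN.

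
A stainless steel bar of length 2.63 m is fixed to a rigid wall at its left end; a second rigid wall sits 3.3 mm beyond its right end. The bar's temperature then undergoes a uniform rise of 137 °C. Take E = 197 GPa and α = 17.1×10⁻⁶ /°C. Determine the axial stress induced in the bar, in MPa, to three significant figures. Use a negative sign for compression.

-214 MPa

Free thermal expansion αLΔT = 17.1e-6 · 2630 · 137 = 6.161 mm.
The walls engage after the gap closes; constrained expansion = 6.161 − 3.3 = 2.861 mm.
The walls impose strain ε = −(2.861)/2630 = -1.0879e-03; σ = Eε = 197000 · -1.0879e-03 = -214.3 MPa.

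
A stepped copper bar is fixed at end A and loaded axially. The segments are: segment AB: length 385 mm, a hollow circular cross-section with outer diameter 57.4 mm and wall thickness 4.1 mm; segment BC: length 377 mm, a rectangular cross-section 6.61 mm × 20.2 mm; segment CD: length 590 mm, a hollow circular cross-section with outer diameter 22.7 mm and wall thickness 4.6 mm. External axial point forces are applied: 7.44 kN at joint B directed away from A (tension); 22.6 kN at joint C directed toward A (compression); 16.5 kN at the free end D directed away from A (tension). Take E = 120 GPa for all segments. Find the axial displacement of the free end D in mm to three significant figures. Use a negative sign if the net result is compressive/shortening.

0.173 mm

Internal axial forces (sectioning from the free end, tension +): N_CD = 16.5 kN, N_BC = -6.1 kN, N_AB = 1.34 kN.
A_AB = 686.5 mm².
A_BC = 133.5 mm².
A_CD = 261.6 mm².
δ_AB = 1340·385/(686.5·120000) = 0.006262 mm
δ_BC = -6100·377/(133.5·120000) = -0.1435 mm
δ_CD = 16500·590/(261.6·120000) = 0.3101 mm
δ = Σδ_i = 0.1729 mm.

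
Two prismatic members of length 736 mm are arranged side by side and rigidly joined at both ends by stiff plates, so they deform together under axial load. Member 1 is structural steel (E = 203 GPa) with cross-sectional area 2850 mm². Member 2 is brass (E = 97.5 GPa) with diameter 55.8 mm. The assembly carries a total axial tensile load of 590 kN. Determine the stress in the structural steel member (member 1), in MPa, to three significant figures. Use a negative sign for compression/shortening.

147 MPa

A_2 = 2445 mm².
Equal strain + equilibrium ⇒ each member carries load in proportion to AE: A₁E₁ = 578600000 N, A₂E₂ = 238400000 N, ΣAE = 817000000 N.
σ₁ = P·E₁/ΣAE = 590000·203000/817000000 = 146.6 MPa.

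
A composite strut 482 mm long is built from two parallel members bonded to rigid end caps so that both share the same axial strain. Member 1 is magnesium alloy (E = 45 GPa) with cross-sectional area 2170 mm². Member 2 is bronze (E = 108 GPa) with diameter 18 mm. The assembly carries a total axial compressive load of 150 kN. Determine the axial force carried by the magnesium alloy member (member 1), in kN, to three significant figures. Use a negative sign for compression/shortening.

A_2 = 254.5 mm².
Equal strain + equilibrium ⇒ each member carries load in proportion to AE: A₁E₁ = 97650000 N, A₂E₂ = 27480000 N, ΣAE = 125100000 N.
F₁ = P·A₁E₁/ΣAE = -150000·97650000/125100000 = -117100 N.

-117 kN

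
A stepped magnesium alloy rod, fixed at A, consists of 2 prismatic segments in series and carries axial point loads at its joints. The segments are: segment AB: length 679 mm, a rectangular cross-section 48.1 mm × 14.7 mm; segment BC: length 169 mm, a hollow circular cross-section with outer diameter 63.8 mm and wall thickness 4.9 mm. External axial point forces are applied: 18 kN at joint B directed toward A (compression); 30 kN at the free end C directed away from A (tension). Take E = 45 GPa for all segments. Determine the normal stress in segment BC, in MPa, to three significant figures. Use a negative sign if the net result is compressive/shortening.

33.1 MPa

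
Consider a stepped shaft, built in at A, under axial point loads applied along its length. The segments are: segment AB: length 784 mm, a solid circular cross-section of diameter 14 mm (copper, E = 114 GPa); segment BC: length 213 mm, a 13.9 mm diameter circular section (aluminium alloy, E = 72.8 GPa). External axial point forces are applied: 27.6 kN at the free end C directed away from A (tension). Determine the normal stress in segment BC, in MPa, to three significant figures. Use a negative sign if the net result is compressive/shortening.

182 MPa

Internal axial forces (sectioning from the free end, tension +): N_BC = 27.6 kN, N_AB = 27.6 kN.
A_BC = 151.7 mm².
σ_BC = N_BC/A_BC = 27600/151.7 = 181.9 MPa.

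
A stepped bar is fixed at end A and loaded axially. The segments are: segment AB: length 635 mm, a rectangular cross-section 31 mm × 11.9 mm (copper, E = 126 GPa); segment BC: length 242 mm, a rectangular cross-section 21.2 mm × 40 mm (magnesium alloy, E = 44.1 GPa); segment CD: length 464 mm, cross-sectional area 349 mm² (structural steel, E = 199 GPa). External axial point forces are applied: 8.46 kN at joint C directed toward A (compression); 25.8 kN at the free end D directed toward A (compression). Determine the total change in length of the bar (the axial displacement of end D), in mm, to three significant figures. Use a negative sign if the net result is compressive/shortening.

-0.862 mm

Internal axial forces (sectioning from the free end, tension +): N_CD = -25.8 kN, N_BC = -34.26 kN, N_AB = -34.26 kN.
A_AB = 368.9 mm².
A_BC = 848 mm².
δ_AB = -34260·635/(368.9·126000) = -0.468 mm
δ_BC = -34260·242/(848·44100) = -0.2217 mm
δ_CD = -25800·464/(349·199000) = -0.1724 mm
δ = Σδ_i = -0.8621 mm.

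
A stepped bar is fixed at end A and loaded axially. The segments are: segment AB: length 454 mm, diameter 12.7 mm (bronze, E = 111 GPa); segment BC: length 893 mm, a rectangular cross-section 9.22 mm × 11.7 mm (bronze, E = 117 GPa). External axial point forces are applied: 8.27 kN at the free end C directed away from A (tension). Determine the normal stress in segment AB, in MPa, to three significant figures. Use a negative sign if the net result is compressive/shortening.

65.3 MPa

Internal axial forces (sectioning from the free end, tension +): N_BC = 8.27 kN, N_AB = 8.27 kN.
A_AB = 126.7 mm².
σ_AB = N_AB/A_AB = 8270/126.7 = 65.28 MPa.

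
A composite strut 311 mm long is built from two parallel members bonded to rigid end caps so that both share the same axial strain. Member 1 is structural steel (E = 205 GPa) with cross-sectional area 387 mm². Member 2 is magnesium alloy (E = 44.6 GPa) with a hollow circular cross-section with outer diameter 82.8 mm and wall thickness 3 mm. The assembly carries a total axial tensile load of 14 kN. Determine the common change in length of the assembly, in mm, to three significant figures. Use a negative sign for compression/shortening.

0.0386 mm

A_2 = 752.1 mm².
Equal strain + equilibrium ⇒ each member carries load in proportion to AE: A₁E₁ = 79340000 N, A₂E₂ = 33540000 N, ΣAE = 112900000 N.
δ = PL/ΣAE = 14000·311/112900000 = 0.03857 mm.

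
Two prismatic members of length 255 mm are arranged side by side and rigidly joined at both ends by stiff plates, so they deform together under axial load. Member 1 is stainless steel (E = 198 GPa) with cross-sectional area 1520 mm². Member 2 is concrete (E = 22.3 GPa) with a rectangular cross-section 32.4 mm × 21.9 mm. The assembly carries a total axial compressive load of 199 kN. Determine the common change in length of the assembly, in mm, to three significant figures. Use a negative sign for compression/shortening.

A_2 = 709.6 mm².
Equal strain + equilibrium ⇒ each member carries load in proportion to AE: A₁E₁ = 301000000 N, A₂E₂ = 15820000 N, ΣAE = 316800000 N.
δ = PL/ΣAE = -199000·255/316800000 = -0.1602 mm.

-0.160 mm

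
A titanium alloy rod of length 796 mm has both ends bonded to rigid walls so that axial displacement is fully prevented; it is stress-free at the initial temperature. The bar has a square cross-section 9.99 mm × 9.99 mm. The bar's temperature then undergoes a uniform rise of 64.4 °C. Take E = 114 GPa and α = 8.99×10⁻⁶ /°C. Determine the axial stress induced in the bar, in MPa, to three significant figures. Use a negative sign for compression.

-66.0 MPa

Free thermal expansion αLΔT = 8.99e-6 · 796 · 64.4 = 0.4608 mm.
The walls impose strain ε = −(0.4608)/796 = -5.7896e-04; σ = Eε = 114000 · -5.7896e-04 = -66 MPa.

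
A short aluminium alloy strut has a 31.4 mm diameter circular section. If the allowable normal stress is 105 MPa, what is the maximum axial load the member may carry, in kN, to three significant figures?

81.3 kN

A = 774.4 mm².
P_max = σ_allow · A = 105 · 774.4 = 81310 N = 81.31 kN.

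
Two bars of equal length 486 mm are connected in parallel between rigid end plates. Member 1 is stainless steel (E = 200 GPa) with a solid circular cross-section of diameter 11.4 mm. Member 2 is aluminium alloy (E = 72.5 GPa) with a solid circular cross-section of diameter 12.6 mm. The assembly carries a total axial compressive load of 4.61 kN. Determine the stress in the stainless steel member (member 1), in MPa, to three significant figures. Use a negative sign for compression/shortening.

-31.3 MPa

A_1 = 102.1 mm².
A_2 = 124.7 mm².
Equal strain + equilibrium ⇒ each member carries load in proportion to AE: A₁E₁ = 20410000 N, A₂E₂ = 9040000 N, ΣAE = 29450000 N.
σ₁ = P·E₁/ΣAE = -4610·200000/29450000 = -31.3 MPa.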